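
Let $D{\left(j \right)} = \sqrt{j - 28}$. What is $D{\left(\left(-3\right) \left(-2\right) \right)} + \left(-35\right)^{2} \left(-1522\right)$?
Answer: $-1864450 + i \sqrt{22} \approx -1.8645 \cdot 10^{6} + 4.6904 i$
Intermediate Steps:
$D{\left(j \right)} = \sqrt{-28 + j}$
$D{\left(\left(-3\right) \left(-2\right) \right)} + \left(-35\right)^{2} \left(-1522\right) = \sqrt{-28 - -6} + \left(-35\right)^{2} \left(-1522\right) = \sqrt{-28 + 6} + 1225 \left(-1522\right) = \sqrt{-22} - 1864450 = i \sqrt{22} - 1864450 = -1864450 + i \sqrt{22}$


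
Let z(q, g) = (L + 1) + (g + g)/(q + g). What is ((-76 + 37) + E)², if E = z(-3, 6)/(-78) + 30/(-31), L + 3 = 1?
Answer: 1039740025/649636 ≈ 1600.5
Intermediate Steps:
L = -2 (L = -3 + 1 = -2)
z(q, g) = -1 + 2*g/(g + q) (z(q, g) = (-2 + 1) + (g + g)/(q + g) = -1 + (2*g)/(g + q) = -1 + 2*g/(g + q))
E = -811/806 (E = ((6 - 1*(-3))/(6 - 3))/(-78) + 30/(-31) = ((6 + 3)/3)*(-1/78) + 30*(-1/31) = ((⅓)*9)*(-1/78) - 30/31 = 3*(-1/78) - 30/31 = -1/26 - 30/31 = -811/806 ≈ -1.0062)
((-76 + 37) + E)² = ((-76 + 37) - 811/806)² = (-39 - 811/806)² = (-32245/806)² = 1039740025/649636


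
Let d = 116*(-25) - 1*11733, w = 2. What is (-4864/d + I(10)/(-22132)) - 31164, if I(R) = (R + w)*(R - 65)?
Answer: -229376808349/7360399 ≈ -31164.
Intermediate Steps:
d = -14633 (d = -2900 - 11733 = -14633)
I(R) = (-65 + R)*(2 + R) (I(R) = (R + 2)*(R - 65) = (2 + R)*(-65 + R) = (-65 + R)*(2 + R))
(-4864/d + I(10)/(-22132)) - 31164 = (-4864/(-14633) + (-130 + 10**2 - 63*10)/(-22132)) - 31164 = (-4864*(-1/14633) + (-130 + 100 - 630)*(-1/22132)) - 31164 = (4864/14633 - 660*(-1/22132)) - 31164 = (4864/14633 + 15/503) - 31164 = 2666087/7360399 - 31164 = -229376808349/7360399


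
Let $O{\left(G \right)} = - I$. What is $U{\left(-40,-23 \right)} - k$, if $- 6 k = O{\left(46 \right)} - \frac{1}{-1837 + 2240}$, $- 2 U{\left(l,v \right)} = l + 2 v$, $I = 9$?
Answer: $\frac{50173}{1209} \approx 41.5$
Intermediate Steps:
$O{\left(G \right)} = -9$ ($O{\left(G \right)} = \left(-1\right) 9 = -9$)
$U{\left(l,v \right)} = - v - \frac{l}{2}$ ($U{\left(l,v \right)} = - \frac{l + 2 v}{2} = - v - \frac{l}{2}$)
$k = \frac{1814}{1209}$ ($k = - \frac{-9 - \frac{1}{-1837 + 2240}}{6} = - \frac{-9 - \frac{1}{403}}{6} = \left(- \frac{1}{6}\right) \left(- \frac{3628}{403}\right) = \frac{1814}{1209} \approx 1.5004$)
$U{\left(-40,-23 \right)} - k = \left(\left(-1\right) \left(-23\right) - -20\right) - \frac{1814}{1209} = \left(23 + 20\right) - \frac{1814}{1209} = 43 - \frac{1814}{1209} = \frac{50173}{1209}$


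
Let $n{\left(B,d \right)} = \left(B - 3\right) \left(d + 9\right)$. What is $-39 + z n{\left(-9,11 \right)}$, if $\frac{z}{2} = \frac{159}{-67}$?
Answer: $\frac{73707}{67} \approx 1100.1$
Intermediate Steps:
$n{\left(B,d \right)} = \left(-3 + B\right) \left(9 + d\right)$
$z = - \frac{318}{67}$ ($z = 2 \frac{159}{-67} = 2 \cdot 159 \left(- \frac{1}{67}\right) = 2 \left(- \frac{159}{67}\right) = - \frac{318}{67} \approx -4.7463$)
$-39 + z n{\left(-9,11 \right)} = -39 - \frac{318 \left(-27 - 33 + 9 \left(-9\right) - 99\right)}{67} = -39 - \frac{318 \left(-27 - 33 - 81 - 99\right)}{67} = -39 - - \frac{76320}{67} = -39 + \frac{76320}{67} = \frac{73707}{67}$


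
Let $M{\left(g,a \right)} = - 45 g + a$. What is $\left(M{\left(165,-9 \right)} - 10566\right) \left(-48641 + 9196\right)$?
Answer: $710010000$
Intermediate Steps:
$M{\left(g,a \right)} = a - 45 g$
$\left(M{\left(165,-9 \right)} - 10566\right) \left(-48641 + 9196\right) = \left(\left(-9 - 7425\right) - 10566\right) \left(-48641 + 9196\right) = \left(\left(-9 - 7425\right) - 10566\right) \left(-39445\right) = \left(-7434 - 10566\right) \left(-39445\right) = \left(-18000\right) \left(-39445\right) = 710010000$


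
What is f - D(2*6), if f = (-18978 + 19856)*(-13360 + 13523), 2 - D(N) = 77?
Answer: 143189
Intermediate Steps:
D(N) = -75 (D(N) = 2 - 1*77 = 2 - 77 = -75)
f = 143114 (f = 878*163 = 143114)
f - D(2*6) = 143114 - 1*(-75) = 143114 + 75 = 143189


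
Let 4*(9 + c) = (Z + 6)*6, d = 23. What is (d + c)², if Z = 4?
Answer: 841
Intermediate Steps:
c = 6 (c = -9 + ((4 + 6)*6)/4 = -9 + (10*6)/4 = -9 + (¼)*60 = -9 + 15 = 6)
(d + c)² = (23 + 6)² = 29² = 841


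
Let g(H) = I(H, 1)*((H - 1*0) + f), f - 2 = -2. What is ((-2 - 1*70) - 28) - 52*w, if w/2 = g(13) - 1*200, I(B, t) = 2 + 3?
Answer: 13940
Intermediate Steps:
f = 0 (f = 2 - 2 = 0)
I(B, t) = 5
g(H) = 5*H (g(H) = 5*((H - 1*0) + 0) = 5*((H + 0) + 0) = 5*(H + 0) = 5*H)
w = -270 (w = 2*(5*13 - 1*200) = 2*(65 - 200) = 2*(-135) = -270)
((-2 - 1*70) - 28) - 52*w = ((-2 - 1*70) - 28) - 52*(-270) = ((-2 - 70) - 28) + 14040 = (-72 - 28) + 14040 = -100 + 14040 = 13940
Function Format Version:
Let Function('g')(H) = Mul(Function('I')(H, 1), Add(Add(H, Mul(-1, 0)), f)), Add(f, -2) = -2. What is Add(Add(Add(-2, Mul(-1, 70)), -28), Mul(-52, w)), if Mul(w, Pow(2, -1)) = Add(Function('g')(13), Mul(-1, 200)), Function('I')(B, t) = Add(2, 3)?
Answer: 13940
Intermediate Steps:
f = 0 (f = Add(2, -2) = 0)
Function('I')(B, t) = 5
Function('g')(H) = Mul(5, H) (Function('g')(H) = Mul(5, Add(Add(H, Mul(-1, 0)), 0)) = Mul(5, Add(Add(H, 0), 0)) = Mul(5, Add(H, 0)) = Mul(5, H))
w = -270 (w = Mul(2, Add(Mul(5, 13), Mul(-1, 200))) = Mul(2, Add(65, -200)) = Mul(2, -135) = -270)
Add(Add(Add(-2, Mul(-1, 70)), -28), Mul(-52, w)) = Add(Add(Add(-2, Mul(-1, 70)), -28), Mul(-52, -270)) = Add(Add(Add(-2, -70), -28), 14040) = Add(Add(-72, -28), 14040) = Add(-100, 14040) = 13940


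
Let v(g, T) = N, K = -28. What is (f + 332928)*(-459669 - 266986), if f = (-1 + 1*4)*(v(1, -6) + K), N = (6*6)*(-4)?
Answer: -241548841860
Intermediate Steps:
N = -144 (N = 36*(-4) = -144)
v(g, T) = -144
f = -516 (f = (-1 + 1*4)*(-144 - 28) = (-1 + 4)*(-172) = 3*(-172) = -516)
(f + 332928)*(-459669 - 266986) = (-516 + 332928)*(-459669 - 266986) = 332412*(-726655) = -241548841860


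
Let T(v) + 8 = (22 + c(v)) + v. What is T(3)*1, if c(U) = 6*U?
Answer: 35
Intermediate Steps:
T(v) = 14 + 7*v (T(v) = -8 + ((22 + 6*v) + v) = -8 + (22 + 7*v) = 14 + 7*v)
T(3)*1 = (14 + 7*3)*1 = (14 + 21)*1 = 35*1 = 35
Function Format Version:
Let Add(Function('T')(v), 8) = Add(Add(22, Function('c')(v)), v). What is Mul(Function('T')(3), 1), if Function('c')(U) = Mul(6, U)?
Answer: 35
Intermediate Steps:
Function('T')(v) = Add(14, Mul(7, v)) (Function('T')(v) = Add(-8, Add(Add(22, Mul(6, v)), v)) = Add(-8, Add(22, Mul(7, v))) = Add(14, Mul(7, v)))
Mul(Function('T')(3), 1) = Mul(Add(14, Mul(7, 3)), 1) = Mul(Add(14, 21), 1) = Mul(35, 1) = 35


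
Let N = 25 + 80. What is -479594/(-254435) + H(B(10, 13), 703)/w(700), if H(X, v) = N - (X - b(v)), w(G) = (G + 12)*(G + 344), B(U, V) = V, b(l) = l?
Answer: 118899308219/63042886560 ≈ 1.8860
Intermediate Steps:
N = 105
w(G) = (12 + G)*(344 + G)
H(X, v) = 105 + v - X (H(X, v) = 105 - (X - v) = 105 + (v - X) = 105 + v - X)
-479594/(-254435) + H(B(10, 13), 703)/w(700) = -479594/(-254435) + (105 + 703 - 1*13)/(4128 + 700² + 356*700) = -479594*(-1/254435) + (105 + 703 - 13)/(4128 + 490000 + 249200) = 479594/254435 + 795/743328 = 479594/254435 + 795*(1/743328) = 479594/254435 + 265/247776 = 118899308219/63042886560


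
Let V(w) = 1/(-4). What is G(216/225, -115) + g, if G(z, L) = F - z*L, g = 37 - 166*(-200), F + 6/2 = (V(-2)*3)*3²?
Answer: 666753/20 ≈ 33338.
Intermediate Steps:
V(w) = -¼
F = -39/4 (F = -3 - ¼*3*3² = -3 - ¾*9 = -3 - 27/4 = -39/4 ≈ -9.7500)
g = 33237 (g = 37 + 33200 = 33237)
G(z, L) = -39/4 - L*z (G(z, L) = -39/4 - z*L = -39/4 - L*z)
G(216/225, -115) + g = (-39/4 - 1*(-115)*216/225) + 33237 = (-39/4 - 1*(-115)*216*(1/225)) + 33237 = (-39/4 - 1*(-115)*24/25) + 33237 = (-39/4 + 552/5) + 33237 = 2013/20 + 33237 = 666753/20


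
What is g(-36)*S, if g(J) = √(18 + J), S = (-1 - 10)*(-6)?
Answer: 198*I*√2 ≈ 280.01*I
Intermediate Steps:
S = 66 (S = -11*(-6) = 66)
g(-36)*S = √(18 - 36)*66 = √(-18)*66 = (3*I*√2)*66 = 198*I*√2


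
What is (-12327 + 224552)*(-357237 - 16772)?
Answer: -79374060025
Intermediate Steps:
(-12327 + 224552)*(-357237 - 16772) = 212225*(-374009) = -79374060025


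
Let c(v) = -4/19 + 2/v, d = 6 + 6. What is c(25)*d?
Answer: -744/475 ≈ -1.5663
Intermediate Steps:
d = 12
c(v) = -4/19 + 2/v (c(v) = -4*1/19 + 2/v = -4/19 + 2/v)
c(25)*d = (-4/19 + 2/25)*12 = -62/475*12 = -744/475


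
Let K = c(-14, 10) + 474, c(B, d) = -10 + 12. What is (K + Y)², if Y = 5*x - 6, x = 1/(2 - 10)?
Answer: 14100025/64 ≈ 2.2031e+5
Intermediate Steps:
c(B, d) = 2
x = -⅛ (x = 1/(-8) = -⅛ ≈ -0.12500)
K = 476 (K = 2 + 474 = 476)
Y = -53/8 (Y = 5*(-⅛) - 6 = -5/8 - 6 = -53/8 ≈ -6.6250)
(K + Y)² = (476 - 53/8)² = (3755/8)² = 14100025/64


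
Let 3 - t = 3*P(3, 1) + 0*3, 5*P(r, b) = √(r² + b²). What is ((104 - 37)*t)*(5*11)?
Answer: 11055 - 2211*√10 ≈ 4063.2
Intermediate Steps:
P(r, b) = √(b² + r²)/5 (P(r, b) = √(r² + b²)/5 = √(b² + r²)/5)
t = 3 - 3*√10/5 (t = 3 - (3*(√(1² + 3²)/5) + 0*3) = 3 - (3*(√(1 + 9)/5) + 0) = 3 - (3*(√10/5) + 0) = 3 - (3*√10/5 + 0) = 3 - 3*√10/5 ≈ 1.1026)
((104 - 37)*t)*(5*11) = ((104 - 37)*(3 - 3*√10/5))*(5*11) = (67*(3 - 3*√10/5))*55 = (201 - 201*√10/5)*55 = 11055 - 2211*√10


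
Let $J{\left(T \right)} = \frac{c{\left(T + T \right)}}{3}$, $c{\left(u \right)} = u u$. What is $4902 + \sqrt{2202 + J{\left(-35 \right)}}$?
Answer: $4902 + \frac{\sqrt{34518}}{3} \approx 4963.9$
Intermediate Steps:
$c{\left(u \right)} = u^{2}$
$J{\left(T \right)} = \frac{4 T^{2}}{3}$ ($J{\left(T \right)} = \frac{\left(T + T\right)^{2}}{3} = \left(2 T\right)^{2} \cdot \frac{1}{3} = 4 T^{2} \cdot \frac{1}{3} = \frac{4 T^{2}}{3}$)
$4902 + \sqrt{2202 + J{\left(-35 \right)}} = 4902 + \sqrt{2202 + \frac{4 \left(-35\right)^{2}}{3}} = 4902 + \sqrt{2202 + \frac{4}{3} \cdot 1225} = 4902 + \sqrt{2202 + \frac{4900}{3}} = 4902 + \sqrt{\frac{11506}{3}} = 4902 + \frac{\sqrt{34518}}{3}$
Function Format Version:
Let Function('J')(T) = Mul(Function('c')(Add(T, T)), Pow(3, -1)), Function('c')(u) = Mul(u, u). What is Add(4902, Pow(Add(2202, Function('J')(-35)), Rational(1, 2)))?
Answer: Add(4902, Mul(Rational(1, 3), Pow(34518, Rational(1, 2)))) ≈ 4963.9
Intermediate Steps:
Function('c')(u) = Pow(u, 2)
Function('J')(T) = Mul(Rational(4, 3), Pow(T, 2)) (Function('J')(T) = Mul(Pow(Add(T, T), 2), Pow(3, -1)) = Mul(Pow(Mul(2, T), 2), Rational(1, 3)) = Mul(Mul(4, Pow(T, 2)), Rational(1, 3)) = Mul(Rational(4, 3), Pow(T, 2)))
Add(4902, Pow(Add(2202, Function('J')(-35)), Rational(1, 2))) = Add(4902, Pow(Add(2202, Mul(Rational(4, 3), Pow(-35, 2))), Rational(1, 2))) = Add(4902, Pow(Add(2202, Mul(Rational(4, 3), 1225)), Rational(1, 2))) = Add(4902, Pow(Add(2202, Rational(4900, 3)), Rational(1, 2))) = Add(4902, Pow(Rational(11506, 3), Rational(1, 2))) = Add(4902, Mul(Rational(1, 3), Pow(34518, Rational(1, 2))))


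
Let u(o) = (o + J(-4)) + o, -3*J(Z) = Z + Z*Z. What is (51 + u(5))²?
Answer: 3249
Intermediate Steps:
J(Z) = -Z/3 - Z²/3 (J(Z) = -(Z + Z*Z)/3 = -(Z + Z²)/3 = -Z/3 - Z²/3)
u(o) = -4 + 2*o (u(o) = (o - ⅓*(-4)*(1 - 4)) + o = (o - ⅓*(-4)*(-3)) + o = (o - 4) + o = (-4 + o) + o = -4 + 2*o)
(51 + u(5))² = (51 + (-4 + 2*5))² = (51 + (-4 + 10))² = (51 + 6)² = 57² = 3249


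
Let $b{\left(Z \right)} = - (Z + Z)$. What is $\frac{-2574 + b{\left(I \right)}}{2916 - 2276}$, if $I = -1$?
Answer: $- \frac{643}{160} \approx -4.0188$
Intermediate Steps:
$b{\left(Z \right)} = - 2 Z$
$\frac{-2574 + b{\left(I \right)}}{2916 - 2276} = \frac{-2574 - -2}{2916 - 2276} = \frac{-2574 + 2}{640} = \left(-2572\right) \frac{1}{640} = - \frac{643}{160}$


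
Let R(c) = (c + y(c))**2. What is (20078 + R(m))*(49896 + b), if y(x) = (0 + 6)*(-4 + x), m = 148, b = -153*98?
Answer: 36445436244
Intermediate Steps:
b = -14994
y(x) = -24 + 6*x (y(x) = 6*(-4 + x) = -24 + 6*x)
R(c) = (-24 + 7*c)**2 (R(c) = (c + (-24 + 6*c))**2 = (-24 + 7*c)**2)
(20078 + R(m))*(49896 + b) = (20078 + (-24 + 7*148)**2)*(49896 - 14994) = (20078 + (-24 + 1036)**2)*34902 = (20078 + 1012**2)*34902 = (20078 + 1024144)*34902 = 1044222*34902 = 36445436244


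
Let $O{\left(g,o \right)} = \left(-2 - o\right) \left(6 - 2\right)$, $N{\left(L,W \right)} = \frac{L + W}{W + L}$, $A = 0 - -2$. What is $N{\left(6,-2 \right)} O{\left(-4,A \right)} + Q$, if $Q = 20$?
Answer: $4$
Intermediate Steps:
$A = 2$ ($A = 0 + 2 = 2$)
$N{\left(L,W \right)} = 1$ ($N{\left(L,W \right)} = \frac{L + W}{L + W} = 1$)
$O{\left(g,o \right)} = -8 - 4 o$ ($O{\left(g,o \right)} = \left(-2 - o\right) 4 = -8 - 4 o$)
$N{\left(6,-2 \right)} O{\left(-4,A \right)} + Q = 1 \left(-8 - 8\right) + 20 = 1 \left(-16\right) + 20 = -16 + 20 = 4$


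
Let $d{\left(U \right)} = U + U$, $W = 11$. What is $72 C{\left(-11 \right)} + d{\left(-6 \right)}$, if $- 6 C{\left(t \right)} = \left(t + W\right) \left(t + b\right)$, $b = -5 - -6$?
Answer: $-12$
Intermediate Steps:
$d{\left(U \right)} = 2 U$
$b = 1$ ($b = -5 + 6 = 1$)
$C{\left(t \right)} = - \frac{\left(1 + t\right) \left(11 + t\right)}{6}$ ($C{\left(t \right)} = - \frac{\left(t + 11\right) \left(t + 1\right)}{6} = - \frac{\left(11 + t\right) \left(1 + t\right)}{6} = - \frac{\left(1 + t\right) \left(11 + t\right)}{6}$)
$72 C{\left(-11 \right)} + d{\left(-6 \right)} = 72 \left(- \frac{11}{6} - -22 - \frac{\left(-11\right)^{2}}{6}\right) + 2 \left(-6\right) = 72 \left(- \frac{11}{6} + 22 - \frac{121}{6}\right) - 12 = 72 \cdot 0 - 12 = 0 - 12 = -12$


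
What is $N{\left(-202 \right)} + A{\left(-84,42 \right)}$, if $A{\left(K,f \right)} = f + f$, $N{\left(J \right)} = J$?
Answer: $-118$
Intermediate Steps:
$A{\left(K,f \right)} = 2 f$
$N{\left(-202 \right)} + A{\left(-84,42 \right)} = -202 + 2 \cdot 42 = -202 + 84 = -118$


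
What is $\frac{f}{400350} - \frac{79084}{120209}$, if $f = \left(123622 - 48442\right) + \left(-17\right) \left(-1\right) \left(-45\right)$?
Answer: $- \frac{1514395111}{3208378210} \approx -0.47201$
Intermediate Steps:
$f = 74415$ ($f = 75180 + 17 \left(-45\right) = 75180 - 765 = 74415$)
$\frac{f}{400350} - \frac{79084}{120209} = \frac{74415}{400350} - \frac{79084}{120209} = 74415 \cdot \frac{1}{400350} - \frac{79084}{120209} = \frac{4961}{26690} - \frac{79084}{120209} = - \frac{1514395111}{3208378210}$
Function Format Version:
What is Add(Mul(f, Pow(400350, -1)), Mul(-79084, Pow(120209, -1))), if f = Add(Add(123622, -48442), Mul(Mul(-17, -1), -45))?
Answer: Rational(-1514395111, 3208378210) ≈ -0.47201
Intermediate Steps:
f = 74415 (f = Add(75180, Mul(17, -45)) = Add(75180, -765) = 74415)
Add(Mul(f, Pow(400350, -1)), Mul(-79084, Pow(120209, -1))) = Add(Mul(74415, Pow(400350, -1)), Mul(-79084, Pow(120209, -1))) = Add(Mul(74415, Rational(1, 400350)), Mul(-79084, Rational(1, 120209))) = Add(Rational(4961, 26690), Rational(-79084, 120209)) = Rational(-1514395111, 3208378210)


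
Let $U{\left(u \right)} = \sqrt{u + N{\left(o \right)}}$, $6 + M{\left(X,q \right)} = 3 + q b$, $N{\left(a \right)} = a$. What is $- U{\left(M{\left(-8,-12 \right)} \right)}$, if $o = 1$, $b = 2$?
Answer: $- i \sqrt{26} \approx - 5.099 i$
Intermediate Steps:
$M{\left(X,q \right)} = -3 + 2 q$ ($M{\left(X,q \right)} = -6 + \left(3 + q 2\right) = -6 + \left(3 + 2 q\right) = -3 + 2 q$)
$U{\left(u \right)} = \sqrt{1 + u}$ ($U{\left(u \right)} = \sqrt{u + 1} = \sqrt{1 + u}$)
$- U{\left(M{\left(-8,-12 \right)} \right)} = - \sqrt{1 + \left(-3 + 2 \left(-12\right)\right)} = - \sqrt{1 - 27} = - \sqrt{-26} = - i \sqrt{26}$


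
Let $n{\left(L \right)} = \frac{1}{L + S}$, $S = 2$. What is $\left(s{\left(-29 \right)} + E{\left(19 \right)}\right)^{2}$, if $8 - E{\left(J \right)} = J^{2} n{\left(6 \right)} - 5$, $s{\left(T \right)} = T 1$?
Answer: $\frac{239121}{64} \approx 3736.3$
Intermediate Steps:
$s{\left(T \right)} = T$
$n{\left(L \right)} = \frac{1}{2 + L}$ ($n{\left(L \right)} = \frac{1}{L + 2} = \frac{1}{2 + L}$)
$E{\left(J \right)} = 13 - \frac{J^{2}}{8}$ ($E{\left(J \right)} = 8 - \left(\frac{J^{2}}{2 + 6} - 5\right) = 8 - \left(\frac{J^{2}}{8} - 5\right) = 8 - \left(-5 + \frac{J^{2}}{8}\right) = 13 - \frac{J^{2}}{8}$)
$\left(s{\left(-29 \right)} + E{\left(19 \right)}\right)^{2} = \left(-29 + \left(13 - \frac{19^{2}}{8}\right)\right)^{2} = \left(-29 + \left(13 - \frac{361}{8}\right)\right)^{2} = \left(-29 - \frac{257}{8}\right)^{2} = \left(- \frac{489}{8}\right)^{2} = \frac{239121}{64}$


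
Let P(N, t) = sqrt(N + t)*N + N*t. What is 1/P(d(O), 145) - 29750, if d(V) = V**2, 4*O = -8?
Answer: -2484243855/83504 - sqrt(149)/83504 ≈ -29750.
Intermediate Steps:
O = -2 (O = (1/4)*(-8) = -2)
P(N, t) = N*t + N*sqrt(N + t) (P(N, t) = N*sqrt(N + t) + N*t = N*t + N*sqrt(N + t))
1/P(d(O), 145) - 29750 = 1/((-2)**2*(145 + sqrt((-2)**2 + 145))) - 29750 = 1/(4*(145 + sqrt(4 + 145))) - 29750 = 1/(4*(145 + sqrt(149))) - 29750 = 1/(580 + 4*sqrt(149)) - 29750 = -29750 + 1/(580 + 4*sqrt(149))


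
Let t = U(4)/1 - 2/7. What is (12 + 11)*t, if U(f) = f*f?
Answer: 2530/7 ≈ 361.43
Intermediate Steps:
U(f) = f²
t = 110/7 (t = 4²/1 - 2/7 = 16*1 - 2*⅐ = 16 - 2/7 = 110/7 ≈ 15.714)
(12 + 11)*t = (12 + 11)*(110/7) = 23*(110/7) = 2530/7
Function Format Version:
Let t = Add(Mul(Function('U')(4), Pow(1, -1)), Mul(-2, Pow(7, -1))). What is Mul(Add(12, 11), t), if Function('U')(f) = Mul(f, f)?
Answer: Rational(2530, 7) ≈ 361.43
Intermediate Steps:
Function('U')(f) = Pow(f, 2)
t = Rational(110, 7) (t = Add(Mul(Pow(4, 2), Pow(1, -1)), Mul(-2, Pow(7, -1))) = Add(Mul(16, 1), Mul(-2, Rational(1, 7))) = Add(16, Rational(-2, 7)) = Rational(110, 7) ≈ 15.714)
Mul(Add(12, 11), t) = Mul(Add(12, 11), Rational(110, 7)) = Mul(23, Rational(110, 7)) = Rational(2530, 7)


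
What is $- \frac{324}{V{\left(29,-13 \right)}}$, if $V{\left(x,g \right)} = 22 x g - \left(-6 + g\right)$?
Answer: $\frac{324}{8275} \approx 0.039154$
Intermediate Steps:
$V{\left(x,g \right)} = 6 - g + 22 g x$ ($V{\left(x,g \right)} = 22 g x - \left(-6 + g\right) = 6 - g + 22 g x$)
$- \frac{324}{V{\left(29,-13 \right)}} = - \frac{324}{6 - -13 + 22 \left(-13\right) 29} = - \frac{324}{6 + 13 - 8294} = - \frac{324}{-8275} = \left(-324\right) \left(- \frac{1}{8275}\right) = \frac{324}{8275}$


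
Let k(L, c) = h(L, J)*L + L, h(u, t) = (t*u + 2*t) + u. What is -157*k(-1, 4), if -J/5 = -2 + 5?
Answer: -2355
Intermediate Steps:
J = -15 (J = -5*(-2 + 5) = -5*3 = -15)
h(u, t) = u + 2*t + t*u (h(u, t) = (2*t + t*u) + u = u + 2*t + t*u)
k(L, c) = L + L*(-30 - 14*L) (k(L, c) = (L + 2*(-15) - 15*L)*L + L = (L - 30 - 15*L)*L + L = (-30 - 14*L)*L + L = L*(-30 - 14*L) + L = L + L*(-30 - 14*L))
-157*k(-1, 4) = -(-157)*(-1)*(29 + 14*(-1)) = -(-157)*(-1)*(29 - 14) = -(-157)*(-1)*15 = -157*15 = -2355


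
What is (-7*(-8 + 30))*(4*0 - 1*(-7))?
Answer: -1078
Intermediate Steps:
(-7*(-8 + 30))*(4*0 - 1*(-7)) = (-7*22)*(0 + 7) = -154*7 = -1078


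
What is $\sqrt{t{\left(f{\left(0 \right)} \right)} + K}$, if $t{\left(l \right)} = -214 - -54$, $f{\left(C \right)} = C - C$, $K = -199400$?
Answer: $2 i \sqrt{49890} \approx 446.72 i$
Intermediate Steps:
$f{\left(C \right)} = 0$
$t{\left(l \right)} = -160$ ($t{\left(l \right)} = -214 + 54 = -160$)
$\sqrt{t{\left(f{\left(0 \right)} \right)} + K} = \sqrt{-160 - 199400} = \sqrt{-199560} = 2 i \sqrt{49890}$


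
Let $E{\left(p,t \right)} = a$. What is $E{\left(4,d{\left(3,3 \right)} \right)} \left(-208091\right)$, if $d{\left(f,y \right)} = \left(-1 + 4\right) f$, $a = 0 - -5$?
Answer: $-1040455$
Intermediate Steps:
$a = 5$ ($a = 0 + 5 = 5$)
$d{\left(f,y \right)} = 3 f$
$E{\left(p,t \right)} = 5$
$E{\left(4,d{\left(3,3 \right)} \right)} \left(-208091\right) = 5 \left(-208091\right) = -1040455$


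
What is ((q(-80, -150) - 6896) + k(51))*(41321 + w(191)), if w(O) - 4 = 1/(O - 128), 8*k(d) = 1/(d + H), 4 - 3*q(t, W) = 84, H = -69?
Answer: -648828525685/2268 ≈ -2.8608e+8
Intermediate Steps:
q(t, W) = -80/3 (q(t, W) = 4/3 - 1/3*84 = 4/3 - 28 = -80/3)
k(d) = 1/(8*(-69 + d)) (k(d) = 1/(8*(d - 69)) = 1/(8*(-69 + d)))
w(O) = 4 + 1/(-128 + O) (w(O) = 4 + 1/(O - 128) = 4 + 1/(-128 + O))
((q(-80, -150) - 6896) + k(51))*(41321 + w(191)) = ((-80/3 - 6896) + 1/(8*(-69 + 51)))*(41321 + (-511 + 4*191)/(-128 + 191)) = (-20768/3 + (1/8)/(-18))*(41321 + (-511 + 764)/63) = (-20768/3 + (1/8)*(-1/18))*(41321 + (1/63)*253) = (-20768/3 - 1/144)*(41321 + 253/63) = -996865/144*2603476/63 = -648828525685/2268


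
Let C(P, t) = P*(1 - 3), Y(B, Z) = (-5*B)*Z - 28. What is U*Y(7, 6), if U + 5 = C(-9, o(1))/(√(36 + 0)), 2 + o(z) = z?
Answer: 476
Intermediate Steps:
o(z) = -2 + z
Y(B, Z) = -28 - 5*B*Z (Y(B, Z) = -5*B*Z - 28 = -28 - 5*B*Z)
C(P, t) = -2*P (C(P, t) = P*(-2) = -2*P)
U = -2 (U = -5 + (-2*(-9))/(√(36 + 0)) = -5 + 18/(√36) = -5 + 18/6 = -5 + 18*(⅙) = -5 + 3 = -2)
U*Y(7, 6) = -2*(-28 - 5*7*6) = -2*(-28 - 210) = -2*(-238) = 476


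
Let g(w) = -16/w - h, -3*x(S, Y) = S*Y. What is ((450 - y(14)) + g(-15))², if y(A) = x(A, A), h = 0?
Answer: 6666724/25 ≈ 2.6667e+5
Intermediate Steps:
x(S, Y) = -S*Y/3
y(A) = -A²/3 (y(A) = -A*A/3 = -A²/3)
g(w) = -16/w (g(w) = -16/w - 1*0 = -16/w + 0 = -16/w)
((450 - y(14)) + g(-15))² = ((450 - (-1)*14²/3) - 16/(-15))² = ((450 - (-1)*196/3) - 16*(-1/15))² = ((450 - 1*(-196/3)) + 16/15)² = ((450 + 196/3) + 16/15)² = (1546/3 + 16/15)² = (2582/5)² = 6666724/25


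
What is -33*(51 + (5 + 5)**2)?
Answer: -4983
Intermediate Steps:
-33*(51 + (5 + 5)**2) = -33*(51 + 10**2) = -33*(51 + 100) = -33*151 = -4983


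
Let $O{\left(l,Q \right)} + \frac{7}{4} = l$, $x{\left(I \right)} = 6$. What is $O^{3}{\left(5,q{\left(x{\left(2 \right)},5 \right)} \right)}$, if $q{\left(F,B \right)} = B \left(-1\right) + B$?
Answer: $\frac{2197}{64} \approx 34.328$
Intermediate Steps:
$q{\left(F,B \right)} = 0$ ($q{\left(F,B \right)} = - B + B = 0$)
$O{\left(l,Q \right)} = - \frac{7}{4} + l$
$O^{3}{\left(5,q{\left(x{\left(2 \right)},5 \right)} \right)} = \left(- \frac{7}{4} + 5\right)^{3} = \left(\frac{13}{4}\right)^{3} = \frac{2197}{64}$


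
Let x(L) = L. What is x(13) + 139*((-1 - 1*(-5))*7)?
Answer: 3905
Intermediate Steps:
x(13) + 139*((-1 - 1*(-5))*7) = 13 + 139*((-1 - 1*(-5))*7) = 13 + 139*((-1 + 5)*7) = 13 + 139*(4*7) = 13 + 139*28 = 13 + 3892 = 3905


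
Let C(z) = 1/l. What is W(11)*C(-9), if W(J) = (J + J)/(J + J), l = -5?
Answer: -1/5 ≈ -0.20000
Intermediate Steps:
W(J) = 1 (W(J) = (2*J)/((2*J)) = (2*J)*(1/(2*J)) = 1)
C(z) = -1/5 (C(z) = 1/(-5) = -1/5)
W(11)*C(-9) = 1*(-1/5) = -1/5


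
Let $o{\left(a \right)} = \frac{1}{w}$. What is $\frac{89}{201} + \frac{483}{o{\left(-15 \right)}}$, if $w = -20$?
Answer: $- \frac{1941571}{201} \approx -9659.6$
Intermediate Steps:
$o{\left(a \right)} = - \frac{1}{20}$ ($o{\left(a \right)} = \frac{1}{-20} = - \frac{1}{20}$)
$\frac{89}{201} + \frac{483}{o{\left(-15 \right)}} = \frac{89}{201} + \frac{483}{- \frac{1}{20}} = 89 \cdot \frac{1}{201} + 483 \left(-20\right) = \frac{89}{201} - 9660 = - \frac{1941571}{201}$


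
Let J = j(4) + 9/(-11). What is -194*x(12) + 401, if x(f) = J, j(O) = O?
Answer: -2379/11 ≈ -216.27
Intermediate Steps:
J = 35/11 (J = 4 + 9/(-11) = 4 + 9*(-1/11) = 4 - 9/11 = 35/11 ≈ 3.1818)
x(f) = 35/11
-194*x(12) + 401 = -194*35/11 + 401 = -6790/11 + 401 = -2379/11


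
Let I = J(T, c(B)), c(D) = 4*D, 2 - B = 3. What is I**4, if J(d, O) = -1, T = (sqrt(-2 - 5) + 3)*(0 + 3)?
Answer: 1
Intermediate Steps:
B = -1 (B = 2 - 1*3 = 2 - 3 = -1)
T = 9 + 3*I*sqrt(7) (T = (sqrt(-7) + 3)*3 = (I*sqrt(7) + 3)*3 = (3 + I*sqrt(7))*3 = 9 + 3*I*sqrt(7) ≈ 9.0 + 7.9373*I)
I = -1
I**4 = (-1)**4 = 1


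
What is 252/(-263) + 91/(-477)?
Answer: -144137/125451 ≈ -1.1490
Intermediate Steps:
252/(-263) + 91/(-477) = 252*(-1/263) + 91*(-1/477) = -252/263 - 91/477 = -144137/125451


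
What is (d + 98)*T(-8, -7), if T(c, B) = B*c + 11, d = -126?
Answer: -1876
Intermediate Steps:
T(c, B) = 11 + B*c
(d + 98)*T(-8, -7) = (-126 + 98)*(11 - 7*(-8)) = -28*(11 + 56) = -28*67 = -1876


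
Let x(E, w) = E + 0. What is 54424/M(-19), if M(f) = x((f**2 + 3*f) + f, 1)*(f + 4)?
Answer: -54424/4275 ≈ -12.731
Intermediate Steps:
x(E, w) = E
M(f) = (4 + f)*(f**2 + 4*f) (M(f) = ((f**2 + 3*f) + f)*(f + 4) = (f**2 + 4*f)*(4 + f) = (4 + f)*(f**2 + 4*f))
54424/M(-19) = 54424/((-19*(4 - 19)**2)) = 54424/((-19*(-15)**2)) = 54424/((-19*225)) = 54424/(-4275) = 54424*(-1/4275) = -54424/4275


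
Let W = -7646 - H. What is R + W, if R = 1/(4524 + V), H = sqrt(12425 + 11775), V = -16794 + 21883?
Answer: -73500997/9613 - 110*sqrt(2) ≈ -7801.6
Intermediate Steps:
V = 5089
H = 110*sqrt(2) (H = sqrt(24200) = 110*sqrt(2) ≈ 155.56)
R = 1/9613 (R = 1/(4524 + 5089) = 1/9613 ≈ 0.00010403)
W = -7646 - 110*sqrt(2) ≈ -7801.6
R + W = 1/9613 + (-7646 - 110*sqrt(2)) = -73500997/9613 - 110*sqrt(2)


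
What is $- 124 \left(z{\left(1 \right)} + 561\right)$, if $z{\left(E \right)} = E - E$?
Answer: $-69564$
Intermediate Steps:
$z{\left(E \right)} = 0$
$- 124 \left(z{\left(1 \right)} + 561\right) = - 124 \left(0 + 561\right) = \left(-124\right) 561 = -69564$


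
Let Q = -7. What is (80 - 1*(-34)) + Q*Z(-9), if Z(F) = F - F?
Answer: 114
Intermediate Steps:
Z(F) = 0
(80 - 1*(-34)) + Q*Z(-9) = (80 - 1*(-34)) - 7*0 = (80 + 34) + 0 = 114 + 0 = 114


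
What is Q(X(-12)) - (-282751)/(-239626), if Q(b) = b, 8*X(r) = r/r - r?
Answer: 426565/958504 ≈ 0.44503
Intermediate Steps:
X(r) = ⅛ - r/8 (X(r) = (r/r - r)/8 = (1 - r)/8 = ⅛ - r/8)
Q(X(-12)) - (-282751)/(-239626) = (⅛ - ⅛*(-12)) - (-282751)/(-239626) = (⅛ + 3/2) - (-282751)*(-1)/239626 = 13/8 - 1*282751/239626 = 13/8 - 282751/239626 = 426565/958504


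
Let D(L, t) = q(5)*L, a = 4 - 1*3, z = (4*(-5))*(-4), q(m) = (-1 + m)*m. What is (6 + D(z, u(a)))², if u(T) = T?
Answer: 2579236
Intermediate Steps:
q(m) = m*(-1 + m)
z = 80 (z = -20*(-4) = 80)
a = 1 (a = 4 - 3 = 1)
D(L, t) = 20*L (D(L, t) = (5*(-1 + 5))*L = (5*4)*L = 20*L)
(6 + D(z, u(a)))² = (6 + 20*80)² = (6 + 1600)² = 1606² = 2579236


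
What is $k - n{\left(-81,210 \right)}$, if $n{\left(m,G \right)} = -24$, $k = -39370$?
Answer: $-39346$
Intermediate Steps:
$k - n{\left(-81,210 \right)} = -39370 - -24 = -39370 + 24 = -39346$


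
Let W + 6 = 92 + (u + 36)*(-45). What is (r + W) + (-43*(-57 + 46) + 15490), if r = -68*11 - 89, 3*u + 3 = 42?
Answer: 13007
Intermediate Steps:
u = 13 (u = -1 + (⅓)*42 = -1 + 14 = 13)
r = -837 (r = -748 - 89 = -837)
W = -2119 (W = -6 + (92 + (13 + 36)*(-45)) = -6 + (92 + 49*(-45)) = -6 + (92 - 2205) = -6 - 2113 = -2119)
(r + W) + (-43*(-57 + 46) + 15490) = (-837 - 2119) + (-43*(-57 + 46) + 15490) = -2956 + (-43*(-11) + 15490) = -2956 + (473 + 15490) = -2956 + 15963 = 13007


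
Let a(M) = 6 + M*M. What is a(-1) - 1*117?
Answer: -110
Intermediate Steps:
a(M) = 6 + M²
a(-1) - 1*117 = (6 + (-1)²) - 1*117 = (6 + 1) - 117 = 7 - 117 = -110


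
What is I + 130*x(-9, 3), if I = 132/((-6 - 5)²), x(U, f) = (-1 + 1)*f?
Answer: 12/11 ≈ 1.0909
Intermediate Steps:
x(U, f) = 0 (x(U, f) = 0*f = 0)
I = 12/11 (I = 132/((-11)²) = 132/121 = 132*(1/121) = 12/11 ≈ 1.0909)
I + 130*x(-9, 3) = 12/11 + 130*0 = 12/11 + 0 = 12/11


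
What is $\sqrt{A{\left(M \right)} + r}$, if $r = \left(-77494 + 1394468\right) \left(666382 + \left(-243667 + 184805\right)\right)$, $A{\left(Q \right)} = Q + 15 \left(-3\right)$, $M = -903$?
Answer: $2 \sqrt{200022010883} \approx 8.9448 \cdot 10^{5}$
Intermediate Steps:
$A{\left(Q \right)} = -45 + Q$ ($A{\left(Q \right)} = Q - 45 = -45 + Q$)
$r = 800088044480$ ($r = 1316974 \left(666382 - 58862\right) = 1316974 \cdot 607520 = 800088044480$)
$\sqrt{A{\left(M \right)} + r} = \sqrt{\left(-45 - 903\right) + 800088044480} = \sqrt{-948 + 800088044480} = \sqrt{800088043532} = 2 \sqrt{200022010883}$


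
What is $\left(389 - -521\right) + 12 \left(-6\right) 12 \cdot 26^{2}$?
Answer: $-583154$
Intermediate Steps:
$\left(389 - -521\right) + 12 \left(-6\right) 12 \cdot 26^{2} = \left(389 + 521\right) + \left(-72\right) 12 \cdot 676 = 910 - 584064 = -583154$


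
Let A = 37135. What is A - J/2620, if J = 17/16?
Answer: 1556699183/41920 ≈ 37135.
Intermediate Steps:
J = 17/16 (J = 17*(1/16) = 17/16 ≈ 1.0625)
A - J/2620 = 37135 - 17/(2620*16) = 37135 - 1*17/41920 = 37135 - 17/41920 = 1556699183/41920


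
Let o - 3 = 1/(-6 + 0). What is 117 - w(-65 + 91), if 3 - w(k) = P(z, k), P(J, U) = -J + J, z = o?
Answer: 114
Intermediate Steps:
o = 17/6 (o = 3 + 1/(-6 + 0) = 3 + 1/(-6) = 3 - 1/6 = 17/6 ≈ 2.8333)
z = 17/6 ≈ 2.8333
P(J, U) = 0
w(k) = 3 (w(k) = 3 - 1*0 = 3 + 0 = 3)
117 - w(-65 + 91) = 117 - 1*3 = 117 - 3 = 114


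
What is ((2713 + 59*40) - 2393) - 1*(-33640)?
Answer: 36320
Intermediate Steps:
((2713 + 59*40) - 2393) - 1*(-33640) = ((2713 + 2360) - 2393) + 33640 = (5073 - 2393) + 33640 = 2680 + 33640 = 36320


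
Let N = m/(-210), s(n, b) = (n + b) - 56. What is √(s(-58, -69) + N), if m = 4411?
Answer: I*√8996610/210 ≈ 14.283*I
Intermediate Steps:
s(n, b) = -56 + b + n (s(n, b) = (b + n) - 56 = -56 + b + n)
N = -4411/210 (N = 4411/(-210) = 4411*(-1/210) = -4411/210 ≈ -21.005)
√(s(-58, -69) + N) = √((-56 - 69 - 58) - 4411/210) = √(-183 - 4411/210) = √(-42841/210) = I*√8996610/210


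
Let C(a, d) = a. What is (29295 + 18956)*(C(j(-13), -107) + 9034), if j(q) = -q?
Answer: 436526797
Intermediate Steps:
(29295 + 18956)*(C(j(-13), -107) + 9034) = (29295 + 18956)*(-1*(-13) + 9034) = 48251*(13 + 9034) = 48251*9047 = 436526797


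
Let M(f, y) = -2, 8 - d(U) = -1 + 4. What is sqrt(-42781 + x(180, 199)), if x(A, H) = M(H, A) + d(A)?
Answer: I*sqrt(42778) ≈ 206.83*I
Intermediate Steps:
d(U) = 5 (d(U) = 8 - (-1 + 4) = 8 - 1*3 = 8 - 3 = 5)
x(A, H) = 3 (x(A, H) = -2 + 5 = 3)
sqrt(-42781 + x(180, 199)) = sqrt(-42781 + 3) = sqrt(-42778) = I*sqrt(42778)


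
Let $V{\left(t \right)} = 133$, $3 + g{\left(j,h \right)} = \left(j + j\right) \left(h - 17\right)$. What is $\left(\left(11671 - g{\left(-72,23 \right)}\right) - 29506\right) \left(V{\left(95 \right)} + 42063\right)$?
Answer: $-715981728$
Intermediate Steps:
$g{\left(j,h \right)} = -3 + 2 j \left(-17 + h\right)$ ($g{\left(j,h \right)} = -3 + \left(j + j\right) \left(h - 17\right) = -3 + 2 j \left(-17 + h\right)$)
$\left(\left(11671 - g{\left(-72,23 \right)}\right) - 29506\right) \left(V{\left(95 \right)} + 42063\right) = \left(\left(11671 - \left(-3 - -2448 + 2 \cdot 23 \left(-72\right)\right)\right) - 29506\right) \left(133 + 42063\right) = \left(\left(11671 - \left(-3 + 2448 - 3312\right)\right) - 29506\right) 42196 = \left(\left(11671 - -867\right) - 29506\right) 42196 = \left(\left(11671 + 867\right) - 29506\right) 42196 = \left(12538 - 29506\right) 42196 = \left(-16968\right) 42196 = -715981728$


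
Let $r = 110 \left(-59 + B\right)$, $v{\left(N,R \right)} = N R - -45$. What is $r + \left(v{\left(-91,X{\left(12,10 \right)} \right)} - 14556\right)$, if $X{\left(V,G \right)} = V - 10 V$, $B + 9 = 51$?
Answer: $-6553$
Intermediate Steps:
$B = 42$ ($B = -9 + 51 = 42$)
$X{\left(V,G \right)} = - 9 V$
$v{\left(N,R \right)} = 45 + N R$ ($v{\left(N,R \right)} = N R + 45 = 45 + N R$)
$r = -1870$ ($r = 110 \left(-59 + 42\right) = 110 \left(-17\right) = -1870$)
$r + \left(v{\left(-91,X{\left(12,10 \right)} \right)} - 14556\right) = -1870 - \left(14511 + 91 \left(-9\right) 12\right) = -1870 + \left(\left(45 - -9828\right) - 14556\right) = -1870 + \left(\left(45 + 9828\right) - 14556\right) = -1870 + \left(9873 - 14556\right) = -1870 - 4683 = -6553$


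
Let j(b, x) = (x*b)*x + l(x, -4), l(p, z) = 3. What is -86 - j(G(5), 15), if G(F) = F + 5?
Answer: -2339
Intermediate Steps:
G(F) = 5 + F
j(b, x) = 3 + b*x**2 (j(b, x) = (x*b)*x + 3 = (b*x)*x + 3 = b*x**2 + 3 = 3 + b*x**2)
-86 - j(G(5), 15) = -86 - (3 + (5 + 5)*15**2) = -86 - (3 + 10*225) = -86 - (3 + 2250) = -86 - 1*2253 = -86 - 2253 = -2339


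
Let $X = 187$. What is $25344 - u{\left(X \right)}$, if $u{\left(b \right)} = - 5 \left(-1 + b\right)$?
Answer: $26274$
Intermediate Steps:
$u{\left(b \right)} = 5 - 5 b$
$25344 - u{\left(X \right)} = 25344 - \left(5 - 935\right) = 25344 - -930 = 25344 + 930 = 26274$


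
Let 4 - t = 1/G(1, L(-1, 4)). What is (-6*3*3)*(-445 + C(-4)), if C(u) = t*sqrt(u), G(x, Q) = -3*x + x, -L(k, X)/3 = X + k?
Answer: 24030 - 486*I ≈ 24030.0 - 486.0*I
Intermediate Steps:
L(k, X) = -3*X - 3*k (L(k, X) = -3*(X + k) = -3*X - 3*k)
G(x, Q) = -2*x
t = 9/2 (t = 4 - 1/((-2*1)) = 4 - 1/(-2) = 4 - 1*(-1/2) = 4 + 1/2 = 9/2 ≈ 4.5000)
C(u) = 9*sqrt(u)/2
(-6*3*3)*(-445 + C(-4)) = (-6*3*3)*(-445 + 9*sqrt(-4)/2) = (-18*3)*(-445 + 9*(2*I)/2) = -54*(-445 + 9*I) = 24030 - 486*I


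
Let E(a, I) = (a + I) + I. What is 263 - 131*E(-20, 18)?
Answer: -1833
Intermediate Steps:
E(a, I) = a + 2*I (E(a, I) = (I + a) + I = a + 2*I)
263 - 131*E(-20, 18) = 263 - 131*(-20 + 2*18) = 263 - 131*(-20 + 36) = 263 - 131*16 = 263 - 2096 = -1833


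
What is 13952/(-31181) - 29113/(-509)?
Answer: 900670885/15871129 ≈ 56.749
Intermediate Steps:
13952/(-31181) - 29113/(-509) = 13952*(-1/31181) - 29113*(-1/509) = -13952/31181 + 29113/509 = 900670885/15871129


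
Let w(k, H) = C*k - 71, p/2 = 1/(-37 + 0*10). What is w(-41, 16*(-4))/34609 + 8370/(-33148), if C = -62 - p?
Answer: -3845078575/21223553942 ≈ -0.18117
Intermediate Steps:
p = -2/37 (p = 2/(-37 + 0*10) = 2/(-37 + 0) = 2/(-37) = 2*(-1/37) = -2/37 ≈ -0.054054)
C = -2292/37 (C = -62 - 1*(-2/37) = -62 + 2/37 = -2292/37 ≈ -61.946)
w(k, H) = -71 - 2292*k/37 (w(k, H) = -2292*k/37 - 71 = -71 - 2292*k/37)
w(-41, 16*(-4))/34609 + 8370/(-33148) = (-71 - 2292/37*(-41))/34609 + 8370/(-33148) = (-71 + 93972/37)*(1/34609) + 8370*(-1/33148) = (91345/37)*(1/34609) - 4185/16574 = 91345/1280533 - 4185/16574 = -3845078575/21223553942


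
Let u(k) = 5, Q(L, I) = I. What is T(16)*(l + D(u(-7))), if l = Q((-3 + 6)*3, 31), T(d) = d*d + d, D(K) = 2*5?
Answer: 11152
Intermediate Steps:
D(K) = 10
T(d) = d + d² (T(d) = d² + d = d + d²)
l = 31
T(16)*(l + D(u(-7))) = (16*(1 + 16))*(31 + 10) = (16*17)*41 = 272*41 = 11152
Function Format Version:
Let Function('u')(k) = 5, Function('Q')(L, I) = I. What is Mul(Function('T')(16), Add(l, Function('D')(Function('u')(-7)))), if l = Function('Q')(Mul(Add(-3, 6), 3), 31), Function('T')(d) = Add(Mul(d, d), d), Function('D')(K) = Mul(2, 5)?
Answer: 11152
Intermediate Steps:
Function('D')(K) = 10
Function('T')(d) = Add(d, Pow(d, 2)) (Function('T')(d) = Add(Pow(d, 2), d) = Add(d, Pow(d, 2)))
l = 31
Mul(Function('T')(16), Add(l, Function('D')(Function('u')(-7)))) = Mul(Mul(16, Add(1, 16)), Add(31, 10)) = Mul(Mul(16, 17), 41) = Mul(272, 41) = 11152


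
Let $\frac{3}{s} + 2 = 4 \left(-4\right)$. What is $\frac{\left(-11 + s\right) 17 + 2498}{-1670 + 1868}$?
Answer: $\frac{1259}{108} \approx 11.657$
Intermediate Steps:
$s = - \frac{1}{6}$ ($s = \frac{3}{-2 + 4 \left(-4\right)} = \frac{3}{-2 - 16} = \frac{3}{-18} = 3 \left(- \frac{1}{18}\right) = - \frac{1}{6} \approx -0.16667$)
$\frac{\left(-11 + s\right) 17 + 2498}{-1670 + 1868} = \frac{\left(-11 - \frac{1}{6}\right) 17 + 2498}{-1670 + 1868} = \frac{\left(- \frac{67}{6}\right) 17 + 2498}{198} = \left(- \frac{1139}{6} + 2498\right) \frac{1}{198} = \frac{13849}{6} \cdot \frac{1}{198} = \frac{1259}{108}$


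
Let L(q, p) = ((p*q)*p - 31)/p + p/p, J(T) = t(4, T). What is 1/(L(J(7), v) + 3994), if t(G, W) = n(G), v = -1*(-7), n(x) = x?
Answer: 7/28130 ≈ 0.00024884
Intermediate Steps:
v = 7
t(G, W) = G
J(T) = 4
L(q, p) = 1 + (-31 + q*p²)/p (L(q, p) = (q*p² - 31)/p + 1 = (-31 + q*p²)/p + 1 = 1 + (-31 + q*p²)/p)
1/(L(J(7), v) + 3994) = 1/((1 - 31/7 + 7*4) + 3994) = 1/((1 - 31*⅐ + 28) + 3994) = 1/((1 - 31/7 + 28) + 3994) = 1/(172/7 + 3994) = 1/(28130/7) = 7/28130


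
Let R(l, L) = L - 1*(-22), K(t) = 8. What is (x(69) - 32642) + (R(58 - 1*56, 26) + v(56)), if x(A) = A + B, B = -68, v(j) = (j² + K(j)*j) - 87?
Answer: -29096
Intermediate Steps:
v(j) = -87 + j² + 8*j (v(j) = (j² + 8*j) - 87 = -87 + j² + 8*j)
R(l, L) = 22 + L (R(l, L) = L + 22 = 22 + L)
x(A) = -68 + A (x(A) = A - 68 = -68 + A)
(x(69) - 32642) + (R(58 - 1*56, 26) + v(56)) = ((-68 + 69) - 32642) + ((22 + 26) + (-87 + 56² + 8*56)) = (1 - 32642) + (48 + (-87 + 3136 + 448)) = -32641 + (48 + 3497) = -32641 + 3545 = -29096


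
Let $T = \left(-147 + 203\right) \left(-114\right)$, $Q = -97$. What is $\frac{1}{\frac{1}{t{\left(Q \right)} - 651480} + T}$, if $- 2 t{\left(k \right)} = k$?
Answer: $- \frac{1302863}{8317477394} \approx -0.00015664$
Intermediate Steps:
$t{\left(k \right)} = - \frac{k}{2}$
$T = -6384$ ($T = 56 \left(-114\right) = -6384$)
$\frac{1}{\frac{1}{t{\left(Q \right)} - 651480} + T} = \frac{1}{\frac{1}{\left(- \frac{1}{2}\right) \left(-97\right) - 651480} - 6384} = \frac{1}{\frac{1}{\frac{97}{2} - 651480} - 6384} = \frac{1}{\frac{1}{- \frac{1302863}{2}} - 6384} = \frac{1}{- \frac{2}{1302863} - 6384} = \frac{1}{- \frac{8317477394}{1302863}} = - \frac{1302863}{8317477394}$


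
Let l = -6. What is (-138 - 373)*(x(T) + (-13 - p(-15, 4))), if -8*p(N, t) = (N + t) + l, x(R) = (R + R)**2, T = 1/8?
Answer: 123151/16 ≈ 7696.9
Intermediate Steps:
T = 1/8 ≈ 0.12500
x(R) = 4*R**2 (x(R) = (2*R)**2 = 4*R**2)
p(N, t) = 3/4 - N/8 - t/8 (p(N, t) = -((N + t) - 6)/8 = -(-6 + N + t)/8 = 3/4 - N/8 - t/8)
(-138 - 373)*(x(T) + (-13 - p(-15, 4))) = (-138 - 373)*(4*(1/8)**2 + (-13 - (3/4 - 1/8*(-15) - 1/8*4))) = -511*(4*(1/64) + (-13 - (3/4 + 15/8 - 1/2))) = -511*(1/16 + (-13 - 1*17/8)) = -511*(1/16 + (-13 - 17/8)) = -511*(1/16 - 121/8) = -511*(-241/16) = 123151/16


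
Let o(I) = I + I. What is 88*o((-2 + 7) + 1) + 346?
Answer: 1402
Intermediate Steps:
o(I) = 2*I
88*o((-2 + 7) + 1) + 346 = 88*(2*((-2 + 7) + 1)) + 346 = 88*(2*(5 + 1)) + 346 = 88*(2*6) + 346 = 88*12 + 346 = 1056 + 346 = 1402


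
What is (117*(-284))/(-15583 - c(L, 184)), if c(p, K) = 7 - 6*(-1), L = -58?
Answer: 8307/3899 ≈ 2.1305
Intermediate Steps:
c(p, K) = 13 (c(p, K) = 7 + 6 = 13)
(117*(-284))/(-15583 - c(L, 184)) = (117*(-284))/(-15583 - 1*13) = -33228/(-15583 - 13) = -33228/(-15596) = -33228*(-1/15596) = 8307/3899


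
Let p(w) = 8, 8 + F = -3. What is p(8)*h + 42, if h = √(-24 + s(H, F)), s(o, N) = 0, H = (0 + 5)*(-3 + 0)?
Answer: 42 + 16*I*√6 ≈ 42.0 + 39.192*I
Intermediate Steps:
H = -15 (H = 5*(-3) = -15)
F = -11 (F = -8 - 3 = -11)
h = 2*I*√6 (h = √(-24 + 0) = √(-24) = 2*I*√6 ≈ 4.899*I)
p(8)*h + 42 = 8*(2*I*√6) + 42 = 16*I*√6 + 42 = 42 + 16*I*√6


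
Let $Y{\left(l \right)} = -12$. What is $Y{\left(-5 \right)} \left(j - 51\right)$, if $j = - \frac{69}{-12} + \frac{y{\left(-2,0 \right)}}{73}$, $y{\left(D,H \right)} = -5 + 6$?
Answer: $\frac{39627}{73} \approx 542.84$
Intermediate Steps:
$y{\left(D,H \right)} = 1$
$j = \frac{1683}{292}$ ($j = - \frac{69}{-12} + 1 \cdot \frac{1}{73} = \left(-69\right) \left(- \frac{1}{12}\right) + 1 \cdot \frac{1}{73} = \frac{23}{4} + \frac{1}{73} = \frac{1683}{292} \approx 5.7637$)
$Y{\left(-5 \right)} \left(j - 51\right) = - 12 \left(\frac{1683}{292} - 51\right) = \left(-12\right) \left(- \frac{13209}{292}\right) = \frac{39627}{73}$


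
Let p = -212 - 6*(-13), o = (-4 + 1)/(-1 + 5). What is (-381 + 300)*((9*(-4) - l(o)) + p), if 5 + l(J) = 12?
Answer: 14337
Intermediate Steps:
o = -3/4 ≈ -0.75000
l(J) = 7 (l(J) = -5 + 12 = 7)
p = -134 (p = -212 - 1*(-78) = -212 + 78 = -134)
(-381 + 300)*((9*(-4) - l(o)) + p) = (-381 + 300)*((9*(-4) - 1*7) - 134) = -81*((-36 - 7) - 134) = -81*(-43 - 134) = -81*(-177) = 14337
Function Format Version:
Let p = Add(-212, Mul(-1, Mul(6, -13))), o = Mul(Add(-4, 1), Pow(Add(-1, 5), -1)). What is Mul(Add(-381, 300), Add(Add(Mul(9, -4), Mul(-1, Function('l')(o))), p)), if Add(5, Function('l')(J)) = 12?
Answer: 14337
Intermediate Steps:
o = Rational(-3, 4) (o = Mul(-3, Pow(4, -1)) = Mul(-3, Rational(1, 4)) = Rational(-3, 4) ≈ -0.75000)
Function('l')(J) = 7 (Function('l')(J) = Add(-5, 12) = 7)
p = -134 (p = Add(-212, Mul(-1, -78)) = Add(-212, 78) = -134)
Mul(Add(-381, 300), Add(Add(Mul(9, -4), Mul(-1, Function('l')(o))), p)) = Mul(Add(-381, 300), Add(Add(Mul(9, -4), Mul(-1, 7)), -134)) = Mul(-81, Add(Add(-36, -7), -134)) = Mul(-81, Add(-43, -134)) = Mul(-81, -177) = 14337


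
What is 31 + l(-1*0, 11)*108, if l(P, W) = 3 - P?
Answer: 355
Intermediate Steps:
31 + l(-1*0, 11)*108 = 31 + (3 - (-1)*0)*108 = 31 + (3 - 1*0)*108 = 31 + (3 + 0)*108 = 31 + 3*108 = 31 + 324 = 355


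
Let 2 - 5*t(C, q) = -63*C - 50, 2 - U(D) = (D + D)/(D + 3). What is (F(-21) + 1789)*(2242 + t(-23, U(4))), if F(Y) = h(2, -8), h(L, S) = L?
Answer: 17575083/5 ≈ 3.5150e+6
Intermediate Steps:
F(Y) = 2
U(D) = 2 - 2*D/(3 + D) (U(D) = 2 - (D + D)/(D + 3) = 2 - 2*D/(3 + D))
t(C, q) = 52/5 + 63*C/5 (t(C, q) = ⅖ - (-63*C - 50)/5 = ⅖ - (-50 - 63*C)/5 = ⅖ + (10 + 63*C/5) = 52/5 + 63*C/5)
(F(-21) + 1789)*(2242 + t(-23, U(4))) = (2 + 1789)*(2242 + (52/5 + (63/5)*(-23))) = 1791*(2242 + (52/5 - 1449/5)) = 1791*(2242 - 1397/5) = 1791*(9813/5) = 17575083/5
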